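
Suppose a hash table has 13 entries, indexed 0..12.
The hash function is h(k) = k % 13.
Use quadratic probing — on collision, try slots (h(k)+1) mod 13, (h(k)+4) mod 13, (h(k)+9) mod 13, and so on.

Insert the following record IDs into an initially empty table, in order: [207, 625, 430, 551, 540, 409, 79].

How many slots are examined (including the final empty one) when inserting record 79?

207: h=12 => slot 12
625: h=1 => slot 1
430: h=1, probe 1,2 => slot 2
551: h=5 => slot 5
540: h=7 => slot 7
409: h=6 => slot 6
79: h=1, probe 1,2,5,10 => slot 10
Table: [∅, 625, 430, ∅, ∅, 551, 409, 540, ∅, ∅, 79, ∅, 207]

4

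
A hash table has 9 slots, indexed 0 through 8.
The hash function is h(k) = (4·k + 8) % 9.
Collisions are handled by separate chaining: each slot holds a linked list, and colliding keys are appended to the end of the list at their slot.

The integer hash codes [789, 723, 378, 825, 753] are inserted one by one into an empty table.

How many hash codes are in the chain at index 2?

789 -> bucket 5
723 -> bucket 2
378 -> bucket 8
825 -> bucket 5 (collision)
753 -> bucket 5 (collision)
Final buckets:
0: -
1: -
2: 723
3: -
4: -
5: 789 -> 825 -> 753
6: -
7: -
8: 378

1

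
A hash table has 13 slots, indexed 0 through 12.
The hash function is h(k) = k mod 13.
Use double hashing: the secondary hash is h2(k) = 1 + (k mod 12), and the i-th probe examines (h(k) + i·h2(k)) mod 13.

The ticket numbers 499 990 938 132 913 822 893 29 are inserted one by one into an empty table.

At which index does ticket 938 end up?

8

499 hashes to 5; slot 5 is free → place at 5.
990 hashes to 2; slot 2 is free → place at 2.
938 hashes to 2, h2=3; 2,5 taken → place at 8.
132 hashes to 2, h2=1; 2 taken → place at 3.
913 hashes to 3, h2=2; 3,5 taken → place at 7.
822 hashes to 3, h2=7; 3 taken → place at 10.
893 hashes to 9; slot 9 is free → place at 9.
29 hashes to 3, h2=6; 3,9,2,8 taken → place at 1.
Table: [., 29, 990, 132, ., 499, ., 913, 938, 893, 822, ., .]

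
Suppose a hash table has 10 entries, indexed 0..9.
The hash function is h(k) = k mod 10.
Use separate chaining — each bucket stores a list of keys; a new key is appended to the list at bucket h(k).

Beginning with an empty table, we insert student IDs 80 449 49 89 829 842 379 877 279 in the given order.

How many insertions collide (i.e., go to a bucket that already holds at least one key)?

Insert 80: h=0, bucket 0 empty → new chain.
Insert 449: h=9, bucket 9 empty → new chain.
Insert 49: h=9, bucket 9 nonempty → append to chain.
Insert 89: h=9, bucket 9 nonempty → append to chain.
Insert 829: h=9, bucket 9 nonempty → append to chain.
Insert 842: h=2, bucket 2 empty → new chain.
Insert 379: h=9, bucket 9 nonempty → append to chain.
Insert 877: h=7, bucket 7 empty → new chain.
Insert 279: h=9, bucket 9 nonempty → append to chain.
Final buckets:
0: 80
1: -
2: 842
3: -
4: -
5: -
6: -
7: 877
8: -
9: 449 -> 49 -> 89 -> 829 -> 379 -> 279

5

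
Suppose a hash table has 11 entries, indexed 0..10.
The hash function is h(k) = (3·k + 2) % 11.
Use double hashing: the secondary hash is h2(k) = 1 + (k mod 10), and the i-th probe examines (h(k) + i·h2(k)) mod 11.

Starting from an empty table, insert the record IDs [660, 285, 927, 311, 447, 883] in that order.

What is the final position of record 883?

8

660: h=2 -> slot 2
285: h=10 -> slot 10
927: h=0 -> slot 0
311: h=0, h2=2, probe 0,2,4 -> slot 4
447: h=1 -> slot 1
883: h=0, h2=4, probe 0,4,8 -> slot 8
Table: [927, 447, 660, —, 311, —, —, —, 883, —, 285]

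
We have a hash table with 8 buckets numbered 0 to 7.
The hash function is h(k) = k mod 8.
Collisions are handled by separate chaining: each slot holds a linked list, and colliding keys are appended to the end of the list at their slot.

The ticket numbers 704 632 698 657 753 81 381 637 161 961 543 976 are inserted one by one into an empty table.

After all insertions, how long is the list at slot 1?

704 -> bucket 0
632 -> bucket 0 (collision)
698 -> bucket 2
657 -> bucket 1
753 -> bucket 1 (collision)
81 -> bucket 1 (collision)
381 -> bucket 5
637 -> bucket 5 (collision)
161 -> bucket 1 (collision)
961 -> bucket 1 (collision)
543 -> bucket 7
976 -> bucket 0 (collision)
Final buckets:
0: 704 -> 632 -> 976
1: 657 -> 753 -> 81 -> 161 -> 961
2: 698
3: ∅
4: ∅
5: 381 -> 637
6: ∅
7: 543

5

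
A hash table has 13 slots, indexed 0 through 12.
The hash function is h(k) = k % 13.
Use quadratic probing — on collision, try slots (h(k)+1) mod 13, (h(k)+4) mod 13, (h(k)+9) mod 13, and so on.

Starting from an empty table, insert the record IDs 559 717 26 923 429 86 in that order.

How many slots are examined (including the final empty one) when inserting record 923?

559: h=0 → slot 0
717: h=2 → slot 2
26: h=0, probe 0,1 → slot 1
923: h=0, probe 0,1,4 → slot 4
429: h=0, probe 0,1,4,9 → slot 9
86: h=8 → slot 8
Table: [559, 26, 717, -, 923, -, -, -, 86, 429, -, -, -]

3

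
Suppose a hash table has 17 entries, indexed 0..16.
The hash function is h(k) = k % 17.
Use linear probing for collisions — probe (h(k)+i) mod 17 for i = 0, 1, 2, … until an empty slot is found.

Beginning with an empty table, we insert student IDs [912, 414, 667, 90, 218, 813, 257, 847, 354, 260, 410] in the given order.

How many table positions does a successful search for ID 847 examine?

3

912 hashes to 11; slot 11 is free → place at 11.
414 hashes to 6; slot 6 is free → place at 6.
667 hashes to 4; slot 4 is free → place at 4.
90 hashes to 5; slot 5 is free → place at 5.
218 hashes to 14; slot 14 is free → place at 14.
813 hashes to 14; 14 taken → place at 15.
257 hashes to 2; slot 2 is free → place at 2.
847 hashes to 14; 14,15 taken → place at 16.
354 hashes to 14; 14,15,16 taken → place at 0.
260 hashes to 5; 5,6 taken → place at 7.
410 hashes to 2; 2 taken → place at 3.
Table: [354, _, 257, 410, 667, 90, 414, 260, _, _, _, 912, _, _, 218, 813, 847]
Lookup 847: h=14, probe 14,15,16 → found at 16.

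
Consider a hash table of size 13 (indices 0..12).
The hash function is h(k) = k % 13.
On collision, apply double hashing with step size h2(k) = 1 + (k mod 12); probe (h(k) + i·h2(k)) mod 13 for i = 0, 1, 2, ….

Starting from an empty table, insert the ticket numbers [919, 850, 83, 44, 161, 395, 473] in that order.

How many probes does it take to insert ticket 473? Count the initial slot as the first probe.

4

919: h=9 -> slot 9
850: h=5 -> slot 5
83: h=5, h2=12, probe 5,4 -> slot 4
44: h=5, h2=9, probe 5,1 -> slot 1
161: h=5, h2=6, probe 5,11 -> slot 11
395: h=5, h2=12, probe 5,4,3 -> slot 3
473: h=5, h2=6, probe 5,11,4,10 -> slot 10
Table: [_, 44, _, 395, 83, 850, _, _, _, 919, 473, 161, _]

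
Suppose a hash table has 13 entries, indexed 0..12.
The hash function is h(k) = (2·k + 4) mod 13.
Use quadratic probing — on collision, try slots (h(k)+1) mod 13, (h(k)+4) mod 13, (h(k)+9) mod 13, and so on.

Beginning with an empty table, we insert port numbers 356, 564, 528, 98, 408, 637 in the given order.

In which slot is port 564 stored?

2

356 hashes to 1; slot 1 is free → place at 1.
564 hashes to 1; 1 taken → place at 2.
528 hashes to 7; slot 7 is free → place at 7.
98 hashes to 5; slot 5 is free → place at 5.
408 hashes to 1; 1,2,5 taken → place at 10.
637 hashes to 4; slot 4 is free → place at 4.
Table: [∅, 356, 564, ∅, 637, 98, ∅, 528, ∅, ∅, 408, ∅, ∅]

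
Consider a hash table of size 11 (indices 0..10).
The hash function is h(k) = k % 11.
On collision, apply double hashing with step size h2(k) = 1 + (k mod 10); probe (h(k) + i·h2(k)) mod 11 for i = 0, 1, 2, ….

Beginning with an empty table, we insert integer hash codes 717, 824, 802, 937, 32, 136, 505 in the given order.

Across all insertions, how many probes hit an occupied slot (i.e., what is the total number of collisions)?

717: h=2 → slot 2
824: h=10 → slot 10
802: h=10, h2=3, probe 10,2,5 → slot 5
937: h=2, h2=8, probe 2,10,7 → slot 7
32: h=10, h2=3, probe 10,2,5,8 → slot 8
136: h=4 → slot 4
505: h=10, h2=6, probe 10,5,0 → slot 0
Table: [505, —, 717, —, 136, 802, —, 937, 32, —, 824]

9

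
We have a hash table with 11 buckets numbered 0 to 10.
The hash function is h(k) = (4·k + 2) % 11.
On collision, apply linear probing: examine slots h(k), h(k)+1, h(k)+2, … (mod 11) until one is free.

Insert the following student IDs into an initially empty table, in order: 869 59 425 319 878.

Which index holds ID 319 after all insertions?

3

869 hashes to 2; slot 2 is free -> place at 2.
59 hashes to 7; slot 7 is free -> place at 7.
425 hashes to 8; slot 8 is free -> place at 8.
319 hashes to 2; 2 taken -> place at 3.
878 hashes to 5; slot 5 is free -> place at 5.
Table: [—, —, 869, 319, —, 878, —, 59, 425, —, —]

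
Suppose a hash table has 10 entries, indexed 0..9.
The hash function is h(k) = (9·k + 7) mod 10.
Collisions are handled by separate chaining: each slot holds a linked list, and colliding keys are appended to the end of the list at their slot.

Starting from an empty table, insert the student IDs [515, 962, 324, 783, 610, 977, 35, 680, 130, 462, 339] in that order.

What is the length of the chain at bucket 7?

3

515 -> bucket 2
962 -> bucket 5
324 -> bucket 3
783 -> bucket 4
610 -> bucket 7
977 -> bucket 0
35 -> bucket 2 (collision)
680 -> bucket 7 (collision)
130 -> bucket 7 (collision)
462 -> bucket 5 (collision)
339 -> bucket 8
Final buckets:
0: 977
1: —
2: 515 -> 35
3: 324
4: 783
5: 962 -> 462
6: —
7: 610 -> 680 -> 130
8: 339
9: —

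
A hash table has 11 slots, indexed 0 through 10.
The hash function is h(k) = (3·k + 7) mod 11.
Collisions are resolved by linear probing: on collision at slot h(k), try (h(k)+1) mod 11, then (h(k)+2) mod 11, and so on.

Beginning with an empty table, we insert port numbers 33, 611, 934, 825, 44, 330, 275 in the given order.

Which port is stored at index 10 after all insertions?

330

Insert 33: h=7, slot 7 empty -> index 7.
Insert 611: h=3, slot 3 empty -> index 3.
Insert 934: h=4, slot 4 empty -> index 4.
Insert 825: h=7, slot 7 occupied -> index 8.
Insert 44: h=7, slots 7,8 occupied -> index 9.
Insert 330: h=7, slots 7,8,9 occupied -> index 10.
Insert 275: h=7, slots 7,8,9,10 occupied -> index 0.
Table: [275, _, _, 611, 934, _, _, 33, 825, 44, 330]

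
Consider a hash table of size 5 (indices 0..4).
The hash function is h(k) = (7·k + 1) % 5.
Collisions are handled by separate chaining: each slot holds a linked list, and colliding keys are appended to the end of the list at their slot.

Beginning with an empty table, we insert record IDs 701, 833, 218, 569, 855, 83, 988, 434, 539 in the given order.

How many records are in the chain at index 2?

Insert 701: h=3, bucket 3 empty → new chain.
Insert 833: h=2, bucket 2 empty → new chain.
Insert 218: h=2, bucket 2 nonempty → append to chain.
Insert 569: h=4, bucket 4 empty → new chain.
Insert 855: h=1, bucket 1 empty → new chain.
Insert 83: h=2, bucket 2 nonempty → append to chain.
Insert 988: h=2, bucket 2 nonempty → append to chain.
Insert 434: h=4, bucket 4 nonempty → append to chain.
Insert 539: h=4, bucket 4 nonempty → append to chain.
Final buckets:
0: _
1: 855
2: 833 -> 218 -> 83 -> 988
3: 701
4: 569 -> 434 -> 539

4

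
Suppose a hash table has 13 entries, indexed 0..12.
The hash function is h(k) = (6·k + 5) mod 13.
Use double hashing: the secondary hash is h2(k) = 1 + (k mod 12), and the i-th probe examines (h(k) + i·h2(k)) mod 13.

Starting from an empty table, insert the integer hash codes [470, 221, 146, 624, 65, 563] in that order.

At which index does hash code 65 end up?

470: h=4 → slot 4
221: h=5 → slot 5
146: h=10 → slot 10
624: h=5, h2=1, probe 5,6 → slot 6
65: h=5, h2=6, probe 5,11 → slot 11
563: h=3 → slot 3
Table: [_, _, _, 563, 470, 221, 624, _, _, _, 146, 65, _]

11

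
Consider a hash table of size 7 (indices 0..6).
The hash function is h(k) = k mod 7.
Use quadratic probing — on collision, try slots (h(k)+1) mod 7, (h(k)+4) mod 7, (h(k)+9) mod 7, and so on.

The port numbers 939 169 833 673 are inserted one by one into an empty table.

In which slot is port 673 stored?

5

939 hashes to 1; slot 1 is free -> place at 1.
169 hashes to 1; 1 taken -> place at 2.
833 hashes to 0; slot 0 is free -> place at 0.
673 hashes to 1; 1,2 taken -> place at 5.
Table: [833, 939, 169, _, _, 673, _]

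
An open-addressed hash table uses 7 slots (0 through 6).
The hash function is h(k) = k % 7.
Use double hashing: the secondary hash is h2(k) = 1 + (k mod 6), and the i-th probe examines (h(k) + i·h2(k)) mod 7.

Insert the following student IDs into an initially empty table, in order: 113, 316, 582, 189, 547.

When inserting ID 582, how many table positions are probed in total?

Insert 113: h=1, slot 1 empty → index 1.
Insert 316: h=1, h2=5, slot 1 occupied → index 6.
Insert 582: h=1, h2=1, slot 1 occupied → index 2.
Insert 189: h=0, slot 0 empty → index 0.
Insert 547: h=1, h2=2, slot 1 occupied → index 3.
Table: [189, 113, 582, 547, —, —, 316]

2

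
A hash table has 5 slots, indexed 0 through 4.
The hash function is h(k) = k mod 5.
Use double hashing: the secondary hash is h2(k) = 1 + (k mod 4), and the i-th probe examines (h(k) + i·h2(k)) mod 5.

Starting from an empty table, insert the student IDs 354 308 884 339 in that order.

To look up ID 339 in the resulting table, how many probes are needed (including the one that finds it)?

3

354: h=4 => slot 4
308: h=3 => slot 3
884: h=4, h2=1, probe 4,0 => slot 0
339: h=4, h2=4, probe 4,3,2 => slot 2
Table: [884, —, 339, 308, 354]
Lookup 339: h=4, h2=4, probe 4,3,2 → found at 2.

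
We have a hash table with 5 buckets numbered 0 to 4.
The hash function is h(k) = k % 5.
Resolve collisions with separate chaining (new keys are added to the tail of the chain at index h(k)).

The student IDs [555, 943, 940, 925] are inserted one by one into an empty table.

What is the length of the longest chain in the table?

Insert 555: h=0, bucket 0 empty → new chain.
Insert 943: h=3, bucket 3 empty → new chain.
Insert 940: h=0, bucket 0 nonempty → append to chain.
Insert 925: h=0, bucket 0 nonempty → append to chain.
Final buckets:
0: 555 -> 940 -> 925
1: .
2: .
3: 943
4: .

3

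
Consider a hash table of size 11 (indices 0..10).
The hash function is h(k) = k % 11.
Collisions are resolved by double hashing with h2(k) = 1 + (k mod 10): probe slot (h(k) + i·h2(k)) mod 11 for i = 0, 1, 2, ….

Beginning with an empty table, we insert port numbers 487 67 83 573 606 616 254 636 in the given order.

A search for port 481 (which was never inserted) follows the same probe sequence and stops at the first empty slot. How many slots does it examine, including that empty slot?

6

487 hashes to 3; slot 3 is free → place at 3.
67 hashes to 1; slot 1 is free → place at 1.
83 hashes to 6; slot 6 is free → place at 6.
573 hashes to 1, h2=4; 1 taken → place at 5.
606 hashes to 1, h2=7; 1 taken → place at 8.
616 hashes to 0; slot 0 is free → place at 0.
254 hashes to 1, h2=5; 1,6,0,5 taken → place at 10.
636 hashes to 9; slot 9 is free → place at 9.
Table: [616, 67, ∅, 487, ∅, 573, 83, ∅, 606, 636, 254]
Lookup 481: h=8, h2=2, probe 8,10,1,3,5,7 → slot 7 empty, not found.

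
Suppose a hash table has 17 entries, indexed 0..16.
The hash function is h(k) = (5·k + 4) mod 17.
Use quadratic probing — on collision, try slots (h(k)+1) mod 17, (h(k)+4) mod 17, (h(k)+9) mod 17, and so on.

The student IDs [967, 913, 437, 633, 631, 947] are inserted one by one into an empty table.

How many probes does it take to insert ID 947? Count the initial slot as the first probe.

967 hashes to 11; slot 11 is free => place at 11.
913 hashes to 13; slot 13 is free => place at 13.
437 hashes to 13; 13 taken => place at 14.
633 hashes to 7; slot 7 is free => place at 7.
631 hashes to 14; 14 taken => place at 15.
947 hashes to 13; 13,14 taken => place at 0.
Table: [947, _, _, _, _, _, _, 633, _, _, _, 967, _, 913, 437, 631, _]

3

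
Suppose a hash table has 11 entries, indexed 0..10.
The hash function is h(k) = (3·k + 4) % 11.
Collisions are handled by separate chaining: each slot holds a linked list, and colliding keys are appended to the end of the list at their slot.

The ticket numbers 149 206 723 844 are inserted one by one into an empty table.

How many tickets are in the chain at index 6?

3

149 -> bucket 0
206 -> bucket 6
723 -> bucket 6 (collision)
844 -> bucket 6 (collision)
Final buckets:
0: 149
1: —
2: —
3: —
4: —
5: —
6: 206 -> 723 -> 844
7: —
8: —
9: —
10: —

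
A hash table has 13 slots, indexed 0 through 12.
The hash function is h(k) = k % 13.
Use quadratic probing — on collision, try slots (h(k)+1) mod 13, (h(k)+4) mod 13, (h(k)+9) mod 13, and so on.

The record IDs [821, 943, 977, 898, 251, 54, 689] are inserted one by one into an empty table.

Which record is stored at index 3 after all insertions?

977

Insert 821: h=2, slot 2 empty => index 2.
Insert 943: h=7, slot 7 empty => index 7.
Insert 977: h=2, slot 2 occupied => index 3.
Insert 898: h=1, slot 1 empty => index 1.
Insert 251: h=4, slot 4 empty => index 4.
Insert 54: h=2, slots 2,3 occupied => index 6.
Insert 689: h=0, slot 0 empty => index 0.
Table: [689, 898, 821, 977, 251, _, 54, 943, _, _, _, _, _]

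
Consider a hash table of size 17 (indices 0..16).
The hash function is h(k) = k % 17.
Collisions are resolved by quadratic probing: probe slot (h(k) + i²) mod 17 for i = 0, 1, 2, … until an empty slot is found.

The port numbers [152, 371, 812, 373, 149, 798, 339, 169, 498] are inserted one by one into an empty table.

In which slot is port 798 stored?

3

152: h=16 -> slot 16
371: h=14 -> slot 14
812: h=13 -> slot 13
373: h=16, probe 16,0 -> slot 0
149: h=13, probe 13,14,0,5 -> slot 5
798: h=16, probe 16,0,3 -> slot 3
339: h=16, probe 16,0,3,8 -> slot 8
169: h=16, probe 16,0,3,8,15 -> slot 15
498: h=5, probe 5,6 -> slot 6
Table: [373, -, -, 798, -, 149, 498, -, 339, -, -, -, -, 812, 371, 169, 152]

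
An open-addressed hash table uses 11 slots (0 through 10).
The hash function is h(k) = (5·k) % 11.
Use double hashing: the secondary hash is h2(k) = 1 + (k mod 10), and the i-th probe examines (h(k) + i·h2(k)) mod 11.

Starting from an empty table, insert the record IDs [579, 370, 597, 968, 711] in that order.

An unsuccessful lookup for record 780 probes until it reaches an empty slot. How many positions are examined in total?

2

579: h=2 => slot 2
370: h=2, h2=1, probe 2,3 => slot 3
597: h=4 => slot 4
968: h=0 => slot 0
711: h=2, h2=2, probe 2,4,6 => slot 6
Table: [968, —, 579, 370, 597, —, 711, —, —, —, —]
Lookup 780: h=6, h2=1, probe 6,7 → slot 7 empty, not found.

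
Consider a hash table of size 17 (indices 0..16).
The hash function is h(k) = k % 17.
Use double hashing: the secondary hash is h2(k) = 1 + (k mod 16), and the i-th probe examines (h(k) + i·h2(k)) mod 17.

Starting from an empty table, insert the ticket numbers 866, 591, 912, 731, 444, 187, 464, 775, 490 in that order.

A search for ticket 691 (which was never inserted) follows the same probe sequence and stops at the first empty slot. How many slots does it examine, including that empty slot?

2

866: h=16 → slot 16
591: h=13 → slot 13
912: h=11 → slot 11
731: h=0 → slot 0
444: h=2 → slot 2
187: h=0, h2=12, probe 0,12 → slot 12
464: h=5 → slot 5
775: h=10 → slot 10
490: h=14 → slot 14
Table: [731, ∅, 444, ∅, ∅, 464, ∅, ∅, ∅, ∅, 775, 912, 187, 591, 490, ∅, 866]
Lookup 691: h=11, h2=4, probe 11,15 → slot 15 empty, not found.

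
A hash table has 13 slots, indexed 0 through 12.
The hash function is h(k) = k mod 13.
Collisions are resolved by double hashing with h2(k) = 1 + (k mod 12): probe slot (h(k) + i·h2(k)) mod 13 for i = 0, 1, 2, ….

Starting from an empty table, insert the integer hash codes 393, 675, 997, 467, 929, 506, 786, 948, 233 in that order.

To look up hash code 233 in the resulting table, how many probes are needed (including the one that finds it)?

Insert 393: h=3, slot 3 empty -> index 3.
Insert 675: h=12, slot 12 empty -> index 12.
Insert 997: h=9, slot 9 empty -> index 9.
Insert 467: h=12, h2=12, slot 12 occupied -> index 11.
Insert 929: h=6, slot 6 empty -> index 6.
Insert 506: h=12, h2=3, slot 12 occupied -> index 2.
Insert 786: h=6, h2=7, slot 6 occupied -> index 0.
Insert 948: h=12, h2=1, slots 12,0 occupied -> index 1.
Insert 233: h=12, h2=6, slot 12 occupied -> index 5.
Table: [786, 948, 506, 393, ., 233, 929, ., ., 997, ., 467, 675]
Lookup 233: h=12, h2=6, probe 12,5 → found at 5.

2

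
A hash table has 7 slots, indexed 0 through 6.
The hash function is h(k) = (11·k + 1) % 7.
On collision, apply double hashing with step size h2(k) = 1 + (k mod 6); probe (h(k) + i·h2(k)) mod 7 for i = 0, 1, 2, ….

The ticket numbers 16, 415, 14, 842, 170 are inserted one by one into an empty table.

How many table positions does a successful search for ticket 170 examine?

5

16 hashes to 2; slot 2 is free → place at 2.
415 hashes to 2, h2=2; 2 taken → place at 4.
14 hashes to 1; slot 1 is free → place at 1.
842 hashes to 2, h2=3; 2 taken → place at 5.
170 hashes to 2, h2=3; 2,5,1,4 taken → place at 0.
Table: [170, 14, 16, —, 415, 842, —]
Lookup 170: h=2, h2=3, probe 2,5,1,4,0 → found at 0.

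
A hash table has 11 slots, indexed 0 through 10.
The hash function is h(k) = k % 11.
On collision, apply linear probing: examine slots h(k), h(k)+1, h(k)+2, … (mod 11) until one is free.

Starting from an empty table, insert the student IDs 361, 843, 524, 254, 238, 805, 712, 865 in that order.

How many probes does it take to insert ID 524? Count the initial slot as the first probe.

2

361 hashes to 9; slot 9 is free => place at 9.
843 hashes to 7; slot 7 is free => place at 7.
524 hashes to 7; 7 taken => place at 8.
254 hashes to 1; slot 1 is free => place at 1.
238 hashes to 7; 7,8,9 taken => place at 10.
805 hashes to 2; slot 2 is free => place at 2.
712 hashes to 8; 8,9,10 taken => place at 0.
865 hashes to 7; 7,8,9,10,0,1,2 taken => place at 3.
Table: [712, 254, 805, 865, -, -, -, 843, 524, 361, 238]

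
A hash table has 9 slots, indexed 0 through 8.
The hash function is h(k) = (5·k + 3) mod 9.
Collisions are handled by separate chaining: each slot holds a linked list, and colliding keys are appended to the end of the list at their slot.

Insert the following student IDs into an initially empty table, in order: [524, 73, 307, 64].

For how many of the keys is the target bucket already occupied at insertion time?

524 → bucket 4
73 → bucket 8
307 → bucket 8 (collision)
64 → bucket 8 (collision)
Final buckets:
0: —
1: —
2: —
3: —
4: 524
5: —
6: —
7: —
8: 73 -> 307 -> 64

2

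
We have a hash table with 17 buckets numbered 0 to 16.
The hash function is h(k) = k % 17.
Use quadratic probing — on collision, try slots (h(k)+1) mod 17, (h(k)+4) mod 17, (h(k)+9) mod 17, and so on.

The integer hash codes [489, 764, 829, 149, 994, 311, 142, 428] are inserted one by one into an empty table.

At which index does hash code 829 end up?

489: h=13 → slot 13
764: h=16 → slot 16
829: h=13, probe 13,14 → slot 14
149: h=13, probe 13,14,0 → slot 0
994: h=8 → slot 8
311: h=5 → slot 5
142: h=6 → slot 6
428: h=3 → slot 3
Table: [149, —, —, 428, —, 311, 142, —, 994, —, —, —, —, 489, 829, —, 764]

14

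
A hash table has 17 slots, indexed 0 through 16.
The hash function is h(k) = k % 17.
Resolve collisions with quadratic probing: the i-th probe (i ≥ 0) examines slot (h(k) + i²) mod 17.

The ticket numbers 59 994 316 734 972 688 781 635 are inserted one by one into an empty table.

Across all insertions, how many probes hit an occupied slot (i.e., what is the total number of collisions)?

4

59: h=8 => slot 8
994: h=8, probe 8,9 => slot 9
316: h=10 => slot 10
734: h=3 => slot 3
972: h=3, probe 3,4 => slot 4
688: h=8, probe 8,9,12 => slot 12
781: h=16 => slot 16
635: h=6 => slot 6
Table: [., ., ., 734, 972, ., 635, ., 59, 994, 316, ., 688, ., ., ., 781]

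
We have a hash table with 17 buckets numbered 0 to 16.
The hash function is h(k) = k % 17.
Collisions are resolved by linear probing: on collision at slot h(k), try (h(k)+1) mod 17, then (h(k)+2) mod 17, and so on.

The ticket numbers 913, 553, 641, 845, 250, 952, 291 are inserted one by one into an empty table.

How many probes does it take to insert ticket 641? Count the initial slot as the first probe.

2

913: h=12 -> slot 12
553: h=9 -> slot 9
641: h=12, probe 12,13 -> slot 13
845: h=12, probe 12,13,14 -> slot 14
250: h=12, probe 12,13,14,15 -> slot 15
952: h=0 -> slot 0
291: h=2 -> slot 2
Table: [952, _, 291, _, _, _, _, _, _, 553, _, _, 913, 641, 845, 250, _]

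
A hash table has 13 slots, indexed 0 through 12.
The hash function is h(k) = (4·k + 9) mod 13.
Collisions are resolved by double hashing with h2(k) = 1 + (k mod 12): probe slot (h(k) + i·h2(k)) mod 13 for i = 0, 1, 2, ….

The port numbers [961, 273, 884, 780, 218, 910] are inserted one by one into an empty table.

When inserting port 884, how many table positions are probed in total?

3

Insert 961: h=5, slot 5 empty -> index 5.
Insert 273: h=9, slot 9 empty -> index 9.
Insert 884: h=9, h2=9, slots 9,5 occupied -> index 1.
Insert 780: h=9, h2=1, slot 9 occupied -> index 10.
Insert 218: h=10, h2=3, slot 10 occupied -> index 0.
Insert 910: h=9, h2=11, slot 9 occupied -> index 7.
Table: [218, 884, _, _, _, 961, _, 910, _, 273, 780, _, _]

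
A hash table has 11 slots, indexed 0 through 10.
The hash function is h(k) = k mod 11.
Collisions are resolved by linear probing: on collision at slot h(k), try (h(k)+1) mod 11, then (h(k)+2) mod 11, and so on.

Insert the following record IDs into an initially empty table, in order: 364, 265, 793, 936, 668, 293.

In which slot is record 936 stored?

364: h=1 → slot 1
265: h=1, probe 1,2 → slot 2
793: h=1, probe 1,2,3 → slot 3
936: h=1, probe 1,2,3,4 → slot 4
668: h=8 → slot 8
293: h=7 → slot 7
Table: [—, 364, 265, 793, 936, —, —, 293, 668, —, —]

4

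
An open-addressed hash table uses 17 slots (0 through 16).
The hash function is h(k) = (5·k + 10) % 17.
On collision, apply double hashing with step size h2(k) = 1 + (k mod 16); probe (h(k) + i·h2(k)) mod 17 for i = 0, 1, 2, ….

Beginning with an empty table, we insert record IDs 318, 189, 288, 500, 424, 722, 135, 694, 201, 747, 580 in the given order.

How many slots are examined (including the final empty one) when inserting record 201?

Insert 318: h=2, slot 2 empty → index 2.
Insert 189: h=3, slot 3 empty → index 3.
Insert 288: h=5, slot 5 empty → index 5.
Insert 500: h=11, slot 11 empty → index 11.
Insert 424: h=5, h2=9, slot 5 occupied → index 14.
Insert 722: h=16, slot 16 empty → index 16.
Insert 135: h=5, h2=8, slot 5 occupied → index 13.
Insert 694: h=12, slot 12 empty → index 12.
Insert 201: h=12, h2=10, slots 12,5 occupied → index 15.
Insert 747: h=5, h2=12, slot 5 occupied → index 0.
Insert 580: h=3, h2=5, slot 3 occupied → index 8.
Table: [747, _, 318, 189, _, 288, _, _, 580, _, _, 500, 694, 135, 424, 201, 722]

3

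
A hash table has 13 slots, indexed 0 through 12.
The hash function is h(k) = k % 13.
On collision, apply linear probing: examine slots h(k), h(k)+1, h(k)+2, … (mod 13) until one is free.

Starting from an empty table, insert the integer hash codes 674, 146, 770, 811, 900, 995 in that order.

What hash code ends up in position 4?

770

674 hashes to 11; slot 11 is free → place at 11.
146 hashes to 3; slot 3 is free → place at 3.
770 hashes to 3; 3 taken → place at 4.
811 hashes to 5; slot 5 is free → place at 5.
900 hashes to 3; 3,4,5 taken → place at 6.
995 hashes to 7; slot 7 is free → place at 7.
Table: [., ., ., 146, 770, 811, 900, 995, ., ., ., 674, .]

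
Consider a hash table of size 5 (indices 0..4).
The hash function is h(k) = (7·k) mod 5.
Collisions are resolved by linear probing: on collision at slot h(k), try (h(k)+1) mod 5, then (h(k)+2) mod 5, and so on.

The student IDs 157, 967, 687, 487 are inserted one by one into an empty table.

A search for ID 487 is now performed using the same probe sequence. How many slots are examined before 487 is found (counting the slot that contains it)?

157: h=4 → slot 4
967: h=4, probe 4,0 → slot 0
687: h=4, probe 4,0,1 → slot 1
487: h=4, probe 4,0,1,2 → slot 2
Table: [967, 687, 487, -, 157]
Lookup 487: h=4, probe 4,0,1,2 → found at 2.

4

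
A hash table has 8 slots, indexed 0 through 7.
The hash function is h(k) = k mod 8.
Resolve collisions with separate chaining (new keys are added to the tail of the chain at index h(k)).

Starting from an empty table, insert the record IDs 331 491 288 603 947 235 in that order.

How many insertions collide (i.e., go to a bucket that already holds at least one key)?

4

331 → bucket 3
491 → bucket 3 (collision)
288 → bucket 0
603 → bucket 3 (collision)
947 → bucket 3 (collision)
235 → bucket 3 (collision)
Final buckets:
0: 288
1: _
2: _
3: 331 -> 491 -> 603 -> 947 -> 235
4: _
5: _
6: _
7: _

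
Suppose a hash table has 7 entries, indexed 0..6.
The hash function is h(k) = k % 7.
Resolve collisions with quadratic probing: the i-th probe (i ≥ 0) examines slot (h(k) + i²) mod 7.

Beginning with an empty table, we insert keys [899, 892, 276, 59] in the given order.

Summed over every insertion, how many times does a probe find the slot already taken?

Insert 899: h=3, slot 3 empty -> index 3.
Insert 892: h=3, slot 3 occupied -> index 4.
Insert 276: h=3, slots 3,4 occupied -> index 0.
Insert 59: h=3, slots 3,4,0 occupied -> index 5.
Table: [276, ., ., 899, 892, 59, .]

6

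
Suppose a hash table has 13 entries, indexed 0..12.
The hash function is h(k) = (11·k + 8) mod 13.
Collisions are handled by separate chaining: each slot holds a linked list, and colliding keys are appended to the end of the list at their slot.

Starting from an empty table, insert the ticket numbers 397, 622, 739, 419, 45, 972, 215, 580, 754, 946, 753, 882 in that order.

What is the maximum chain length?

397 → bucket 7
622 → bucket 12
739 → bucket 12 (collision)
419 → bucket 2
45 → bucket 9
972 → bucket 1
215 → bucket 7 (collision)
580 → bucket 5
754 → bucket 8
946 → bucket 1 (collision)
753 → bucket 10
882 → bucket 12 (collision)
Final buckets:
0: ∅
1: 972 -> 946
2: 419
3: ∅
4: ∅
5: 580
6: ∅
7: 397 -> 215
8: 754
9: 45
10: 753
11: ∅
12: 622 -> 739 -> 882

3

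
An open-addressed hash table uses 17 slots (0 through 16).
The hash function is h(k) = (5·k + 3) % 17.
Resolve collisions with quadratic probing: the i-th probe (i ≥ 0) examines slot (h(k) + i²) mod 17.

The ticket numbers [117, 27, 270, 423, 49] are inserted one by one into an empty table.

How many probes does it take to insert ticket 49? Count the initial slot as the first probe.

Insert 117: h=10, slot 10 empty → index 10.
Insert 27: h=2, slot 2 empty → index 2.
Insert 270: h=10, slot 10 occupied → index 11.
Insert 423: h=10, slots 10,11 occupied → index 14.
Insert 49: h=10, slots 10,11,14,2 occupied → index 9.
Table: [-, -, 27, -, -, -, -, -, -, 49, 117, 270, -, -, 423, -, -]

5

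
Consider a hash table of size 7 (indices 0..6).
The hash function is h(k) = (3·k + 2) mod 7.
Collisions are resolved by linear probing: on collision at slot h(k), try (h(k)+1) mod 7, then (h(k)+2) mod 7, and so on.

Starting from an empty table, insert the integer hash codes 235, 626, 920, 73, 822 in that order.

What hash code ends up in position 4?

626

235 hashes to 0; slot 0 is free => place at 0.
626 hashes to 4; slot 4 is free => place at 4.
920 hashes to 4; 4 taken => place at 5.
73 hashes to 4; 4,5 taken => place at 6.
822 hashes to 4; 4,5,6,0 taken => place at 1.
Table: [235, 822, _, _, 626, 920, 73]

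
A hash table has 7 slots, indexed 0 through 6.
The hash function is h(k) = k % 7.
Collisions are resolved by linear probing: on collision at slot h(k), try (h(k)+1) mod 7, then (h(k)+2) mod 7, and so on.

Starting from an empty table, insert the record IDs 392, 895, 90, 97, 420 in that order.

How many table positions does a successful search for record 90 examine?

3

392 hashes to 0; slot 0 is free -> place at 0.
895 hashes to 6; slot 6 is free -> place at 6.
90 hashes to 6; 6,0 taken -> place at 1.
97 hashes to 6; 6,0,1 taken -> place at 2.
420 hashes to 0; 0,1,2 taken -> place at 3.
Table: [392, 90, 97, 420, ∅, ∅, 895]
Lookup 90: h=6, probe 6,0,1 → found at 1.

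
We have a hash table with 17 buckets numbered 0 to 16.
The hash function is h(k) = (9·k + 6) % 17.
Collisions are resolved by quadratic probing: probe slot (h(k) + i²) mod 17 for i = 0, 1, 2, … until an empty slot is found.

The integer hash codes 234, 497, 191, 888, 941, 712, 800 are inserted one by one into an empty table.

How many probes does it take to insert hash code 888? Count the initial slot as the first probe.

3

234 hashes to 4; slot 4 is free => place at 4.
497 hashes to 8; slot 8 is free => place at 8.
191 hashes to 8; 8 taken => place at 9.
888 hashes to 8; 8,9 taken => place at 12.
941 hashes to 9; 9 taken => place at 10.
712 hashes to 5; slot 5 is free => place at 5.
800 hashes to 15; slot 15 is free => place at 15.
Table: [_, _, _, _, 234, 712, _, _, 497, 191, 941, _, 888, _, _, 800, _]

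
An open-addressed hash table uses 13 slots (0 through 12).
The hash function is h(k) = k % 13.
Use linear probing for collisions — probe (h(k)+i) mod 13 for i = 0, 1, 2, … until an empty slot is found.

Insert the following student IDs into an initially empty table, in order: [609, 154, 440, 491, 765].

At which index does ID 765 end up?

609: h=11 => slot 11
154: h=11, probe 11,12 => slot 12
440: h=11, probe 11,12,0 => slot 0
491: h=10 => slot 10
765: h=11, probe 11,12,0,1 => slot 1
Table: [440, 765, _, _, _, _, _, _, _, _, 491, 609, 154]

1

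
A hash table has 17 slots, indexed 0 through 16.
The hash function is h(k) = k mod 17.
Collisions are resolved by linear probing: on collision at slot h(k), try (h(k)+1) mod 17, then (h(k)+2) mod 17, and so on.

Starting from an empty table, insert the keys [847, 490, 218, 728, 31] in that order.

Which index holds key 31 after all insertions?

847 hashes to 14; slot 14 is free -> place at 14.
490 hashes to 14; 14 taken -> place at 15.
218 hashes to 14; 14,15 taken -> place at 16.
728 hashes to 14; 14,15,16 taken -> place at 0.
31 hashes to 14; 14,15,16,0 taken -> place at 1.
Table: [728, 31, ., ., ., ., ., ., ., ., ., ., ., ., 847, 490, 218]

1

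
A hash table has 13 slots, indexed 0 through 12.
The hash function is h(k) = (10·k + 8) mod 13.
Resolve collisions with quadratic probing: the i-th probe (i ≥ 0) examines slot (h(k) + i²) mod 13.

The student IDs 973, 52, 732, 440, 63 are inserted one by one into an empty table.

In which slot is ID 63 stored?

973: h=1 -> slot 1
52: h=8 -> slot 8
732: h=9 -> slot 9
440: h=1, probe 1,2 -> slot 2
63: h=1, probe 1,2,5 -> slot 5
Table: [., 973, 440, ., ., 63, ., ., 52, 732, ., ., .]

5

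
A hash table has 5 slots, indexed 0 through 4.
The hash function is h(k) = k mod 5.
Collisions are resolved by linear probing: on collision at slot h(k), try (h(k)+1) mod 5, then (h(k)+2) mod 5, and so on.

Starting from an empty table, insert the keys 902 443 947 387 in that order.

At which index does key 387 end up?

0

902: h=2 -> slot 2
443: h=3 -> slot 3
947: h=2, probe 2,3,4 -> slot 4
387: h=2, probe 2,3,4,0 -> slot 0
Table: [387, ∅, 902, 443, 947]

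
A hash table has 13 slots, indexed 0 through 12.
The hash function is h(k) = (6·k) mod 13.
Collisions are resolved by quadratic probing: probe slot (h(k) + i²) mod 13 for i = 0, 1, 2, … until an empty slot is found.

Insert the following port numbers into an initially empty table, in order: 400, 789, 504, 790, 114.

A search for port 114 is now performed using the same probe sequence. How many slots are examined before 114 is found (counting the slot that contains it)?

4

400 hashes to 8; slot 8 is free -> place at 8.
789 hashes to 2; slot 2 is free -> place at 2.
504 hashes to 8; 8 taken -> place at 9.
790 hashes to 8; 8,9 taken -> place at 12.
114 hashes to 8; 8,9,12 taken -> place at 4.
Table: [., ., 789, ., 114, ., ., ., 400, 504, ., ., 790]
Lookup 114: h=8, probe 8,9,12,4 → found at 4.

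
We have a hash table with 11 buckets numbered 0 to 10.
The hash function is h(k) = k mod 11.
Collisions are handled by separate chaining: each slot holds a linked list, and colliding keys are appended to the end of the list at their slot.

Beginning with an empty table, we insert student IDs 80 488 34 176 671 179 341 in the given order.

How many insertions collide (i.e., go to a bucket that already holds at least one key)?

Insert 80: h=3, bucket 3 empty → new chain.
Insert 488: h=4, bucket 4 empty → new chain.
Insert 34: h=1, bucket 1 empty → new chain.
Insert 176: h=0, bucket 0 empty → new chain.
Insert 671: h=0, bucket 0 nonempty → append to chain.
Insert 179: h=3, bucket 3 nonempty → append to chain.
Insert 341: h=0, bucket 0 nonempty → append to chain.
Final buckets:
0: 176 -> 671 -> 341
1: 34
2: .
3: 80 -> 179
4: 488
5: .
6: .
7: .
8: .
9: .
10: .

3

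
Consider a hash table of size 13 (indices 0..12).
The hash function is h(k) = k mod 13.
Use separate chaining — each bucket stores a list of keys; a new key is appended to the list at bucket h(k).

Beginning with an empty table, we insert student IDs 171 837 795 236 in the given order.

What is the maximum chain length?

Insert 171: h=2, bucket 2 empty → new chain.
Insert 837: h=5, bucket 5 empty → new chain.
Insert 795: h=2, bucket 2 nonempty → append to chain.
Insert 236: h=2, bucket 2 nonempty → append to chain.
Final buckets:
0: ∅
1: ∅
2: 171 -> 795 -> 236
3: ∅
4: ∅
5: 837
6: ∅
7: ∅
8: ∅
9: ∅
10: ∅
11: ∅
12: ∅

3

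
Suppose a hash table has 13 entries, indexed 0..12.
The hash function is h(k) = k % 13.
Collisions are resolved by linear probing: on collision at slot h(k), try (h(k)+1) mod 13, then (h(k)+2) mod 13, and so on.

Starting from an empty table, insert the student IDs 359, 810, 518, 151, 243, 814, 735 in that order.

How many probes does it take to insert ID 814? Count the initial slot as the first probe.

Insert 359: h=8, slot 8 empty => index 8.
Insert 810: h=4, slot 4 empty => index 4.
Insert 518: h=11, slot 11 empty => index 11.
Insert 151: h=8, slot 8 occupied => index 9.
Insert 243: h=9, slot 9 occupied => index 10.
Insert 814: h=8, slots 8,9,10,11 occupied => index 12.
Insert 735: h=7, slot 7 empty => index 7.
Table: [—, —, —, —, 810, —, —, 735, 359, 151, 243, 518, 814]

5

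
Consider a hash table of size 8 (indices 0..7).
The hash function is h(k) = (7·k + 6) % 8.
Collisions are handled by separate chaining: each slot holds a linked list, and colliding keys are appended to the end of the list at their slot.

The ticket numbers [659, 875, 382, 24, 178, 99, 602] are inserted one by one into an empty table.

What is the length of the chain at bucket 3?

3

659 -> bucket 3
875 -> bucket 3 (collision)
382 -> bucket 0
24 -> bucket 6
178 -> bucket 4
99 -> bucket 3 (collision)
602 -> bucket 4 (collision)
Final buckets:
0: 382
1: _
2: _
3: 659 -> 875 -> 99
4: 178 -> 602
5: _
6: 24
7: _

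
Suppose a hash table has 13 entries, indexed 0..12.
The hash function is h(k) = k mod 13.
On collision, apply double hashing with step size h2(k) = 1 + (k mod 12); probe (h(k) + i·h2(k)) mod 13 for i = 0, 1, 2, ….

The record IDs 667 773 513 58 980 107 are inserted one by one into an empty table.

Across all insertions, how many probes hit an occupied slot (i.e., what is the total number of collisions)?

Insert 667: h=4, slot 4 empty → index 4.
Insert 773: h=6, slot 6 empty → index 6.
Insert 513: h=6, h2=10, slot 6 occupied → index 3.
Insert 58: h=6, h2=11, slots 6,4 occupied → index 2.
Insert 980: h=5, slot 5 empty → index 5.
Insert 107: h=3, h2=12, slots 3,2 occupied → index 1.
Table: [∅, 107, 58, 513, 667, 980, 773, ∅, ∅, ∅, ∅, ∅, ∅]

5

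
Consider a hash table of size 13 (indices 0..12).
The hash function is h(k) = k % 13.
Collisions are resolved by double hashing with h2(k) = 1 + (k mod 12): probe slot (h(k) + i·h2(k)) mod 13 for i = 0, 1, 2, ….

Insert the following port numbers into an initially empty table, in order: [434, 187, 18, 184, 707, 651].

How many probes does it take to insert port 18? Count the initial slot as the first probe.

Insert 434: h=5, slot 5 empty => index 5.
Insert 187: h=5, h2=8, slot 5 occupied => index 0.
Insert 18: h=5, h2=7, slot 5 occupied => index 12.
Insert 184: h=2, slot 2 empty => index 2.
Insert 707: h=5, h2=12, slot 5 occupied => index 4.
Insert 651: h=1, slot 1 empty => index 1.
Table: [187, 651, 184, -, 707, 434, -, -, -, -, -, -, 18]

2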